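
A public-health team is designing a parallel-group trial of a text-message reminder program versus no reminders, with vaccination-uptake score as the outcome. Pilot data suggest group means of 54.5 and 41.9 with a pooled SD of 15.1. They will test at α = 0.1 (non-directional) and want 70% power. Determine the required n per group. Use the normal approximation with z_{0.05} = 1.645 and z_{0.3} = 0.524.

n = 14 per group

Cohen's d = |M₁ − M₂| / SD_pooled = |54.5 − 41.9| / 15.1 = 12.6 / 15.1 = 0.834.
For two independent groups with equal n: n = 2·((z_{α/2} + z_β) / d)².
z_{α/2} + z_β = 1.645 + 0.524 = 2.169.
n = 2 × (2.169 / 0.834)² = 2 × 2.601² = 2 × 6.76 = 13.5.
Round up to the next whole participant.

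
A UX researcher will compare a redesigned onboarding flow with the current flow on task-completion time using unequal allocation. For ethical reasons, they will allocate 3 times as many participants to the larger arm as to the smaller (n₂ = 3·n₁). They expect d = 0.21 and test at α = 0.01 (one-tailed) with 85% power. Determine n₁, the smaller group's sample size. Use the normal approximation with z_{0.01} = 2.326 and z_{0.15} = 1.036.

n₁ = 342

With allocation ratio k = n₂/n₁ = 3, Var(x̄₁−x̄₂) = σ²(1/n₁ + 1/(k·n₁)) = σ²·(k+1)/(k·n₁).
So n₁ = (1 + 1/k)·((z_{α} + z_β)/d)² = 1.333 × (3.362/0.21)².
n₁ = 1.333 × 256.30 = 341.7.
Round up: n₁ = 342, giving n₂ = 3 × 342 = 1026.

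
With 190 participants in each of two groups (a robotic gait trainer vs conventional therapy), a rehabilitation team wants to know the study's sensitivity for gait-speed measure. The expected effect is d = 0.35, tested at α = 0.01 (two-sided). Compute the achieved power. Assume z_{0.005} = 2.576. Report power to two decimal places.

power ≈ 0.80

For two equal groups, power = Φ(d·√(n/2) − z_{α/2}).
d·√(n/2) = 0.35 × √(190/2) = 0.35 × 9.747 = 3.411.
z_β = 3.411 − 2.576 = 0.835.
Power = Φ(0.835) = 0.798.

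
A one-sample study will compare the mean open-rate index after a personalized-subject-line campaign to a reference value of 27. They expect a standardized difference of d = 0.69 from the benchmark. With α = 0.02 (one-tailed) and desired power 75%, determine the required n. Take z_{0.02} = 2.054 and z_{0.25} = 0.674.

For a one-sample test: n = ((z_{α} + z_β) / d)².
z_{α} + z_β = 2.054 + 0.674 = 2.728.
n = (2.728 / 0.69)² = 3.954² = 15.63.
Round up.

n = 16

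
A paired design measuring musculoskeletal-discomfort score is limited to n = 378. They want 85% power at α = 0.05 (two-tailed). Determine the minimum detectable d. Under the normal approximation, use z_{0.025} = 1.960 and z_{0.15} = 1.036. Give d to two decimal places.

d_min ≈ 0.15

For a single sample (or paired design) of n = 378: d_min = (z_{α/2} + z_β)/√n.
z-sum = 1.960 + 1.036 = 2.996.
d_min = 2.996 / √378 = 2.996 / 19.442 = 0.154.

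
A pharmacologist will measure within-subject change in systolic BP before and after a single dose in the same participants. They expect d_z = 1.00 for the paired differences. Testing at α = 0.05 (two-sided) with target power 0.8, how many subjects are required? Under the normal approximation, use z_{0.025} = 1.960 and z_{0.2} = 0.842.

n = 8 pairs

For a paired (one-sample on differences) test: n = ((z_{α/2} + z_β) / d)².
z_{α/2} + z_β = 1.960 + 0.842 = 2.802.
n = (2.802 / 1.00)² = 2.802² = 7.85.
Round up.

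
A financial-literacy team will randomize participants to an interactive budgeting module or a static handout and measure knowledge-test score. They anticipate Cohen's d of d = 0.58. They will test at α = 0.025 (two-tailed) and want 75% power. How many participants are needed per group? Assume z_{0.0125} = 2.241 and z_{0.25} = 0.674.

For two independent groups with equal n: n = 2·((z_{α/2} + z_β) / d)².
z_{α/2} + z_β = 2.241 + 0.674 = 2.915.
n = 2 × (2.915 / 0.58)² = 2 × 5.026² = 2 × 25.26 = 50.5.
Round up to the next whole participant.

n = 51 per group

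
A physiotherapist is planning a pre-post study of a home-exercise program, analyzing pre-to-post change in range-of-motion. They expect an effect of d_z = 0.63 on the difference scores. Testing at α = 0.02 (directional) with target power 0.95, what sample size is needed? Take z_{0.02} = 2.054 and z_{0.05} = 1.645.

n = 35 pairs

For a paired (one-sample on differences) test: n = ((z_{α} + z_β) / d)².
z_{α} + z_β = 2.054 + 1.645 = 3.699.
n = (3.699 / 0.63)² = 5.871² = 34.47.
Round up.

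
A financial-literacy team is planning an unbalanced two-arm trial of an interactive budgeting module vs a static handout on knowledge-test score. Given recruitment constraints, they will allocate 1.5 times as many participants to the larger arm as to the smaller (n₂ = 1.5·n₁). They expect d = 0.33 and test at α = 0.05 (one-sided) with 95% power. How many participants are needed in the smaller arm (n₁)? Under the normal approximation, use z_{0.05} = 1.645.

n₁ = 166

With allocation ratio k = n₂/n₁ = 1.5, Var(x̄₁−x̄₂) = σ²(1/n₁ + 1/(k·n₁)) = σ²·(k+1)/(k·n₁).
So n₁ = (1 + 1/k)·((z_{α} + z_β)/d)² = 1.667 × (3.290/0.33)².
n₁ = 1.667 × 99.39 = 165.7.
Round up: n₁ = 166, giving n₂ = 1.5 × 166 = 249.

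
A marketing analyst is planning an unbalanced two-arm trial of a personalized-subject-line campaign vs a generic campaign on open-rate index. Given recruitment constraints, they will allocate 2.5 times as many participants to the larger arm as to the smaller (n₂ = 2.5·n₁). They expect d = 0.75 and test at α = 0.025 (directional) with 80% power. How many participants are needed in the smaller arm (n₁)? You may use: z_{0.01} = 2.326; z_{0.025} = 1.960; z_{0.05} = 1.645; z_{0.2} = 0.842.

n₁ = 20

With allocation ratio k = n₂/n₁ = 2.5, Var(x̄₁−x̄₂) = σ²(1/n₁ + 1/(k·n₁)) = σ²·(k+1)/(k·n₁).
So n₁ = (1 + 1/k)·((z_{α} + z_β)/d)² = 1.400 × (2.802/0.75)².
n₁ = 1.400 × 13.96 = 19.5.
Round up: n₁ = 20, giving n₂ = 2.5 × 20 = 50.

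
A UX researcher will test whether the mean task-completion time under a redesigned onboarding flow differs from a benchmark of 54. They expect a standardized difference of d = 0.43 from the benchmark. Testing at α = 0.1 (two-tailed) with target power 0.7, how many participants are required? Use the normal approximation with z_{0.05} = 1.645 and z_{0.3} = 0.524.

For a one-sample test: n = ((z_{α/2} + z_β) / d)².
z_{α/2} + z_β = 1.645 + 0.524 = 2.169.
n = (2.169 / 0.43)² = 5.044² = 25.44.
Round up.

n = 26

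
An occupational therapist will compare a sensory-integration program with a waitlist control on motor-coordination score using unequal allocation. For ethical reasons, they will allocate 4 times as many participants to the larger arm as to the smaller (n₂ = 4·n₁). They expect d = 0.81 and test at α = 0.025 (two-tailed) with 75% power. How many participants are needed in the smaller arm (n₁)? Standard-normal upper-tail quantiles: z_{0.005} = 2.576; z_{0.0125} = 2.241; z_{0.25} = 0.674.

With allocation ratio k = n₂/n₁ = 4, Var(x̄₁−x̄₂) = σ²(1/n₁ + 1/(k·n₁)) = σ²·(k+1)/(k·n₁).
So n₁ = (1 + 1/k)·((z_{α/2} + z_β)/d)² = 1.250 × (2.915/0.81)².
n₁ = 1.250 × 12.95 = 16.2.
Round up: n₁ = 17, giving n₂ = 4 × 17 = 68.

n₁ = 17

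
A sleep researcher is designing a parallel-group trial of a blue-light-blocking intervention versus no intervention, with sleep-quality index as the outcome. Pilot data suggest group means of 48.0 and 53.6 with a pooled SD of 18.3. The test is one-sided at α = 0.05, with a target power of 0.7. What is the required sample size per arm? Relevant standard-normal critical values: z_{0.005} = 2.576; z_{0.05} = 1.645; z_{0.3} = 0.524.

n = 101 per group

Cohen's d = |M₁ − M₂| / SD_pooled = |48.0 − 53.6| / 18.3 = 5.6 / 18.3 = 0.306.
For two independent groups with equal n: n = 2·((z_{α} + z_β) / d)².
z_{α} + z_β = 1.645 + 0.524 = 2.169.
n = 2 × (2.169 / 0.306)² = 2 × 7.088² = 2 × 50.24 = 100.5.
Round up to the next whole participant.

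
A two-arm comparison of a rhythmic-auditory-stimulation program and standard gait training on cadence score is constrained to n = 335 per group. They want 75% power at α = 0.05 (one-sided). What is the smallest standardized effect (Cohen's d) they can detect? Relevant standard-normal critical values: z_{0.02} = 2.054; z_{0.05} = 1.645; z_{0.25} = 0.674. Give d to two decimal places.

For two independent groups of n = 335 each: d_min = (z_{α} + z_β)·√(2/n).
z-sum = 1.645 + 0.674 = 2.319.
d_min = 2.319 × √(2/335) = 2.319 × 0.0773 = 0.179.

d_min ≈ 0.18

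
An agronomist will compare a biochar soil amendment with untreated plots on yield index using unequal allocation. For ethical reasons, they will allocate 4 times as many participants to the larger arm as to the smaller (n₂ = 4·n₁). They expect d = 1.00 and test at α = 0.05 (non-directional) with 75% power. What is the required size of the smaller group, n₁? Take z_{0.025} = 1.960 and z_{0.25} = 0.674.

n₁ = 9

With allocation ratio k = n₂/n₁ = 4, Var(x̄₁−x̄₂) = σ²(1/n₁ + 1/(k·n₁)) = σ²·(k+1)/(k·n₁).
So n₁ = (1 + 1/k)·((z_{α/2} + z_β)/d)² = 1.250 × (2.634/1.00)².
n₁ = 1.250 × 6.94 = 8.7.
Round up: n₁ = 9, giving n₂ = 4 × 9 = 36.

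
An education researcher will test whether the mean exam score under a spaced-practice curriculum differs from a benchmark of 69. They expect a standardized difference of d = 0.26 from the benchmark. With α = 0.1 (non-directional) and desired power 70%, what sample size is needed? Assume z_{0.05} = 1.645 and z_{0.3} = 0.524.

For a one-sample test: n = ((z_{α/2} + z_β) / d)².
z_{α/2} + z_β = 1.645 + 0.524 = 2.169.
n = (2.169 / 0.26)² = 8.342² = 69.59.
Round up.

n = 70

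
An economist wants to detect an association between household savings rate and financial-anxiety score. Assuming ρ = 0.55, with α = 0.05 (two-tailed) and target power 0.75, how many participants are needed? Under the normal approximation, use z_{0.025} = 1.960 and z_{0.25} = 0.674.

Fisher's z: C = ½·ln((1+r)/(1−r)) = ½·ln(3.4444) = 0.6184.
n = ((z_{α/2} + z_β)/C)² + 3.
(1.960 + 0.674) / 0.6184 = 2.634 / 0.6184 = 4.259.
n = 4.259² + 3 = 18.14 + 3 = 21.1.
Round up.

n = 22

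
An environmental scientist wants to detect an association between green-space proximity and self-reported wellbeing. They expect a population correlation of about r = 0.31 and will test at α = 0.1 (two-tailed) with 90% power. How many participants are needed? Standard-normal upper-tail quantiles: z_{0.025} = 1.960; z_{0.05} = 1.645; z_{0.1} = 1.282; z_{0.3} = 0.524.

n = 87

Fisher's z: C = ½·ln((1+r)/(1−r)) = ½·ln(1.8986) = 0.3205.
n = ((z_{α/2} + z_β)/C)² + 3.
(1.645 + 1.282) / 0.3205 = 2.927 / 0.3205 = 9.133.
n = 9.133² + 3 = 83.40 + 3 = 86.4.
Round up.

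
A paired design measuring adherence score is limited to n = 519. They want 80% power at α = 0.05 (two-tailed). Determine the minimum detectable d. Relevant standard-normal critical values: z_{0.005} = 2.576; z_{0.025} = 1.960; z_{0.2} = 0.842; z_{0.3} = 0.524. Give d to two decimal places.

For a single sample (or paired design) of n = 519: d_min = (z_{α/2} + z_β)/√n.
z-sum = 1.960 + 0.842 = 2.802.
d_min = 2.802 / √519 = 2.802 / 22.782 = 0.123.

d_min ≈ 0.12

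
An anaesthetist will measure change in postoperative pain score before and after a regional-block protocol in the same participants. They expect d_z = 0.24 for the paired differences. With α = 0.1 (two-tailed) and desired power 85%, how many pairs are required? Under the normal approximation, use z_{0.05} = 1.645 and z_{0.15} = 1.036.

n = 125 pairs

For a paired (one-sample on differences) test: n = ((z_{α/2} + z_β) / d)².
z_{α/2} + z_β = 1.645 + 1.036 = 2.681.
n = (2.681 / 0.24)² = 11.171² = 124.79.
Round up.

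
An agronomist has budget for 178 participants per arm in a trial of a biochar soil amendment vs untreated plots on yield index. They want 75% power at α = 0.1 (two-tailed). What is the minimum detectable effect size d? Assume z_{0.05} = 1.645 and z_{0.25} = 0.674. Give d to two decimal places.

d_min ≈ 0.25

For two independent groups of n = 178 each: d_min = (z_{α/2} + z_β)·√(2/n).
z-sum = 1.645 + 0.674 = 2.319.
d_min = 2.319 × √(2/178) = 2.319 × 0.1060 = 0.246.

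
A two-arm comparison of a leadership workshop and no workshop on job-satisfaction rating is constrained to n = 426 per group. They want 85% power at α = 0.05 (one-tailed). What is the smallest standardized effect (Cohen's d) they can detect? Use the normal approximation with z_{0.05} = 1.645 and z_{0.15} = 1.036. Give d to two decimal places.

d_min ≈ 0.18

For two independent groups of n = 426 each: d_min = (z_{α} + z_β)·√(2/n).
z-sum = 1.645 + 1.036 = 2.681.
d_min = 2.681 × √(2/426) = 2.681 × 0.0685 = 0.184.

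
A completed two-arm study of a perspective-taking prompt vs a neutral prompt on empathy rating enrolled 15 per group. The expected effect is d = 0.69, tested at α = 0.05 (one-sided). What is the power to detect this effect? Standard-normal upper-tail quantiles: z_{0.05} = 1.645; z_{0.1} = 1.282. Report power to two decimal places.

power ≈ 0.60

For two equal groups, power = Φ(d·√(n/2) − z_{α}).
d·√(n/2) = 0.69 × √(15/2) = 0.69 × 2.739 = 1.890.
z_β = 1.890 − 1.645 = 0.245.
Power = Φ(0.245) = 0.597.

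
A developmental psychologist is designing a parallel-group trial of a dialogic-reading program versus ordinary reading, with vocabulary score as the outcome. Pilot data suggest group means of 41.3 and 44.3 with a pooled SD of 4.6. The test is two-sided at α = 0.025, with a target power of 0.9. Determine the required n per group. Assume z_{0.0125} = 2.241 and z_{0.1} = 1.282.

Cohen's d = |M₁ − M₂| / SD_pooled = |41.3 − 44.3| / 4.6 = 3.0 / 4.6 = 0.652.
For two independent groups with equal n: n = 2·((z_{α/2} + z_β) / d)².
z_{α/2} + z_β = 2.241 + 1.282 = 3.523.
n = 2 × (3.523 / 0.652)² = 2 × 5.403² = 2 × 29.20 = 58.4.
Round up to the next whole participant.

n = 59 per group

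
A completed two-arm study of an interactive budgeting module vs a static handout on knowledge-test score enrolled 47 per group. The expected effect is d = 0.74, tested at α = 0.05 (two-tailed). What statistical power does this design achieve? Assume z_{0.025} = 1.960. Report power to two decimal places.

power ≈ 0.95

For two equal groups, power = Φ(d·√(n/2) − z_{α/2}).
d·√(n/2) = 0.74 × √(47/2) = 0.74 × 4.848 = 3.587.
z_β = 3.587 − 1.960 = 1.627.
Power = Φ(1.627) = 0.948.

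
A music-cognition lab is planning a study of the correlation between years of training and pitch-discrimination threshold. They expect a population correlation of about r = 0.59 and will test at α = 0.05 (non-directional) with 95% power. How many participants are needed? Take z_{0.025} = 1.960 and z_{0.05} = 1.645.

n = 32

Fisher's z: C = ½·ln((1+r)/(1−r)) = ½·ln(3.8780) = 0.6777.
n = ((z_{α/2} + z_β)/C)² + 3.
(1.960 + 1.645) / 0.6777 = 3.605 / 0.6777 = 5.319.
n = 5.319² + 3 = 28.30 + 3 = 31.3.
Round up.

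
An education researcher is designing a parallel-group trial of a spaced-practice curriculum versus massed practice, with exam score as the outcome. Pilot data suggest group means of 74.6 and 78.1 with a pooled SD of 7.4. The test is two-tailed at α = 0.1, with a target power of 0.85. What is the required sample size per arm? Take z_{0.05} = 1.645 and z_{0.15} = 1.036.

Cohen's d = |M₁ − M₂| / SD_pooled = |74.6 − 78.1| / 7.4 = 3.5 / 7.4 = 0.473.
For two independent groups with equal n: n = 2·((z_{α/2} + z_β) / d)².
z_{α/2} + z_β = 1.645 + 1.036 = 2.681.
n = 2 × (2.681 / 0.473)² = 2 × 5.668² = 2 × 32.13 = 64.3.
Round up to the next whole participant.

n = 65 per group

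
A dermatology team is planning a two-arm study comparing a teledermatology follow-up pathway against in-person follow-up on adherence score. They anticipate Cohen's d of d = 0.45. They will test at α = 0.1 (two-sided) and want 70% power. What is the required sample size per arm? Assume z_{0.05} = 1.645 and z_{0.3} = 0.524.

For two independent groups with equal n: n = 2·((z_{α/2} + z_β) / d)².
z_{α/2} + z_β = 1.645 + 0.524 = 2.169.
n = 2 × (2.169 / 0.45)² = 2 × 4.820² = 2 × 23.23 = 46.5.
Round up to the next whole participant.

n = 47 per group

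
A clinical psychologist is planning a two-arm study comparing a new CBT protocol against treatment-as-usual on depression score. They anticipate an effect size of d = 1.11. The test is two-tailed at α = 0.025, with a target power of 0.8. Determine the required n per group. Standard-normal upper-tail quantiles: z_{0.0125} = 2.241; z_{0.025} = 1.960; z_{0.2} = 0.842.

n = 16 per group

For two independent groups with equal n: n = 2·((z_{α/2} + z_β) / d)².
z_{α/2} + z_β = 2.241 + 0.842 = 3.083.
n = 2 × (3.083 / 1.11)² = 2 × 2.777² = 2 × 7.71 = 15.4.
Round up to the next whole participant.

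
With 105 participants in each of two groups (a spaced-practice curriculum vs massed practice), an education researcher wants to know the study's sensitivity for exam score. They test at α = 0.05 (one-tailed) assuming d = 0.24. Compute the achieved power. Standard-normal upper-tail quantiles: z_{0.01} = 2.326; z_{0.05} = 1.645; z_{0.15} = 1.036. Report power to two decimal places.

For two equal groups, power = Φ(d·√(n/2) − z_{α}).
d·√(n/2) = 0.24 × √(105/2) = 0.24 × 7.246 = 1.739.
z_β = 1.739 − 1.645 = 0.094.
Power = Φ(0.094) = 0.537.

power ≈ 0.54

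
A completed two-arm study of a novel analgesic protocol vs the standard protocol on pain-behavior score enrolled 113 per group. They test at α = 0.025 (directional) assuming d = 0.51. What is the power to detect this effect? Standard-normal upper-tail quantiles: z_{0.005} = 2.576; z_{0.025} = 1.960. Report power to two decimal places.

For two equal groups, power = Φ(d·√(n/2) − z_{α}).
d·√(n/2) = 0.51 × √(113/2) = 0.51 × 7.517 = 3.833.
z_β = 3.833 − 1.960 = 1.873.
Power = Φ(1.873) = 0.969.

power ≈ 0.97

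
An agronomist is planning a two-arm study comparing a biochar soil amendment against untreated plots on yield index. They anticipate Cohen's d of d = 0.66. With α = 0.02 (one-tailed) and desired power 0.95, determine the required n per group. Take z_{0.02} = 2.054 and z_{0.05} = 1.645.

For two independent groups with equal n: n = 2·((z_{α} + z_β) / d)².
z_{α} + z_β = 2.054 + 1.645 = 3.699.
n = 2 × (3.699 / 0.66)² = 2 × 5.605² = 2 × 31.41 = 62.8.
Round up to the next whole participant.

n = 63 per group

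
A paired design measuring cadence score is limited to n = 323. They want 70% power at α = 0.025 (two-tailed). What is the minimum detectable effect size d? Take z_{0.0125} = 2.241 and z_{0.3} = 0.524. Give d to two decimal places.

For a single sample (or paired design) of n = 323: d_min = (z_{α/2} + z_β)/√n.
z-sum = 2.241 + 0.524 = 2.765.
d_min = 2.765 / √323 = 2.765 / 17.972 = 0.154.

d_min ≈ 0.15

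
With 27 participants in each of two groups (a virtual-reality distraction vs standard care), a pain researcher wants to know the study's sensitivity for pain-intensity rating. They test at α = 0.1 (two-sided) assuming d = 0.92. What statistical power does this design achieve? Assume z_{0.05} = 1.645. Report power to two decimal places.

For two equal groups, power = Φ(d·√(n/2) − z_{α/2}).
d·√(n/2) = 0.92 × √(27/2) = 0.92 × 3.674 = 3.380.
z_β = 3.380 − 1.645 = 1.735.
Power = Φ(1.735) = 0.959.

power ≈ 0.96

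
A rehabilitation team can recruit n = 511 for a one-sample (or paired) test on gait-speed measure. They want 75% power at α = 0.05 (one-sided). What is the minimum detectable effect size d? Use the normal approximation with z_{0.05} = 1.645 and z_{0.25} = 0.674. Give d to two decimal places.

For a single sample (or paired design) of n = 511: d_min = (z_{α} + z_β)/√n.
z-sum = 1.645 + 0.674 = 2.319.
d_min = 2.319 / √511 = 2.319 / 22.605 = 0.103.

d_min ≈ 0.10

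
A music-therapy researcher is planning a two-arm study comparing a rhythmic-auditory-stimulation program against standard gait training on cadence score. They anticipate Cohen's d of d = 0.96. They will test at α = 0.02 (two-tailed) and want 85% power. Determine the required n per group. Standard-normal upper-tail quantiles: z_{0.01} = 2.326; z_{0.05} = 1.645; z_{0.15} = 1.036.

For two independent groups with equal n: n = 2·((z_{α/2} + z_β) / d)².
z_{α/2} + z_β = 2.326 + 1.036 = 3.362.
n = 2 × (3.362 / 0.96)² = 2 × 3.502² = 2 × 12.26 = 24.5.
Round up to the next whole participant.

n = 25 per group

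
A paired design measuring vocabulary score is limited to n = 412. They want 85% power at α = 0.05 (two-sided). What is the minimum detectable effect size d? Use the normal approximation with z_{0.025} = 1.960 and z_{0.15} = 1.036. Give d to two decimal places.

For a single sample (or paired design) of n = 412: d_min = (z_{α/2} + z_β)/√n.
z-sum = 1.960 + 1.036 = 2.996.
d_min = 2.996 / √412 = 2.996 / 20.298 = 0.148.

d_min ≈ 0.15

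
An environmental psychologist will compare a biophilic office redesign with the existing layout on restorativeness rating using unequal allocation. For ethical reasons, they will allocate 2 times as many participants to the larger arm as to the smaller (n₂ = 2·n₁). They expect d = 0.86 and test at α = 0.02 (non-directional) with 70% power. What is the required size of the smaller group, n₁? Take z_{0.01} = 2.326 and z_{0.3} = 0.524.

With allocation ratio k = n₂/n₁ = 2, Var(x̄₁−x̄₂) = σ²(1/n₁ + 1/(k·n₁)) = σ²·(k+1)/(k·n₁).
So n₁ = (1 + 1/k)·((z_{α/2} + z_β)/d)² = 1.500 × (2.850/0.86)².
n₁ = 1.500 × 10.98 = 16.5.
Round up: n₁ = 17, giving n₂ = 2 × 17 = 34.

n₁ = 17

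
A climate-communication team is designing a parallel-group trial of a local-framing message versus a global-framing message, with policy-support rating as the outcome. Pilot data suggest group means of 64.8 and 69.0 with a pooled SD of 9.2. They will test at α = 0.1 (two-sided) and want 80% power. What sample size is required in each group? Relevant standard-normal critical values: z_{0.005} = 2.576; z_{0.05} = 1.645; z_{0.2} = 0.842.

Cohen's d = |M₁ − M₂| / SD_pooled = |64.8 − 69.0| / 9.2 = 4.2 / 9.2 = 0.457.
For two independent groups with equal n: n = 2·((z_{α/2} + z_β) / d)².
z_{α/2} + z_β = 1.645 + 0.842 = 2.487.
n = 2 × (2.487 / 0.457)² = 2 × 5.442² = 2 × 29.62 = 59.2.
Round up to the next whole participant.

n = 60 per group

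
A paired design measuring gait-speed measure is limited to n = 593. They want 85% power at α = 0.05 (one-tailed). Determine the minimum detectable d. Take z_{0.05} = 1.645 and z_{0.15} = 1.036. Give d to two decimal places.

d_min ≈ 0.11

For a single sample (or paired design) of n = 593: d_min = (z_{α} + z_β)/√n.
z-sum = 1.645 + 1.036 = 2.681.
d_min = 2.681 / √593 = 2.681 / 24.352 = 0.110.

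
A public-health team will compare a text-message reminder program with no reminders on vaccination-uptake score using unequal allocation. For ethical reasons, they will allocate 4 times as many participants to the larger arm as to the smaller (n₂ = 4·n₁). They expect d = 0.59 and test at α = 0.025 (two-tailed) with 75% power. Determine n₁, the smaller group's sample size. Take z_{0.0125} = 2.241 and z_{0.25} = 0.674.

n₁ = 31

With allocation ratio k = n₂/n₁ = 4, Var(x̄₁−x̄₂) = σ²(1/n₁ + 1/(k·n₁)) = σ²·(k+1)/(k·n₁).
So n₁ = (1 + 1/k)·((z_{α/2} + z_β)/d)² = 1.250 × (2.915/0.59)².
n₁ = 1.250 × 24.41 = 30.5.
Round up: n₁ = 31, giving n₂ = 4 × 31 = 124.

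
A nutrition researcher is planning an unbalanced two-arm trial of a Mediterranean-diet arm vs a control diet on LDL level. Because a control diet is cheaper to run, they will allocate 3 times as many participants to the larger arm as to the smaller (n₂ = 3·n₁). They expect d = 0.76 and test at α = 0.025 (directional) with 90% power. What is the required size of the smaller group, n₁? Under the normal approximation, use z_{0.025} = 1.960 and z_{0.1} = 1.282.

n₁ = 25

With allocation ratio k = n₂/n₁ = 3, Var(x̄₁−x̄₂) = σ²(1/n₁ + 1/(k·n₁)) = σ²·(k+1)/(k·n₁).
So n₁ = (1 + 1/k)·((z_{α} + z_β)/d)² = 1.333 × (3.242/0.76)².
n₁ = 1.333 × 18.20 = 24.3.
Round up: n₁ = 25, giving n₂ = 3 × 25 = 75.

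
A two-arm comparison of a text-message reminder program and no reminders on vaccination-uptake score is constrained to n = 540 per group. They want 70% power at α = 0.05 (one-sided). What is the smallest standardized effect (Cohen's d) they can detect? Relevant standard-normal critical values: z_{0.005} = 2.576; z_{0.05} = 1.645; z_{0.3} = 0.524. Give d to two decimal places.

d_min ≈ 0.13

For two independent groups of n = 540 each: d_min = (z_{α} + z_β)·√(2/n).
z-sum = 1.645 + 0.524 = 2.169.
d_min = 2.169 × √(2/540) = 2.169 × 0.0609 = 0.132.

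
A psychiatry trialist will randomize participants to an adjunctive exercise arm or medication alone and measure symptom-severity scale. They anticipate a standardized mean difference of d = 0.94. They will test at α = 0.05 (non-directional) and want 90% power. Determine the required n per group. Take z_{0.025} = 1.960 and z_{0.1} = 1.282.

For two independent groups with equal n: n = 2·((z_{α/2} + z_β) / d)².
z_{α/2} + z_β = 1.960 + 1.282 = 3.242.
n = 2 × (3.242 / 0.94)² = 2 × 3.449² = 2 × 11.90 = 23.8.
Round up to the next whole participant.

n = 24 per group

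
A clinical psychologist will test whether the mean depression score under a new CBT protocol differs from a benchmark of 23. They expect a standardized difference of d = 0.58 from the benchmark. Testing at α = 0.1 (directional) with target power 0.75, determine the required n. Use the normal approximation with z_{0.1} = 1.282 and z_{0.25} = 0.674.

For a one-sample test: n = ((z_{α} + z_β) / d)².
z_{α} + z_β = 1.282 + 0.674 = 1.956.
n = (1.956 / 0.58)² = 3.372² = 11.37.
Round up.

n = 12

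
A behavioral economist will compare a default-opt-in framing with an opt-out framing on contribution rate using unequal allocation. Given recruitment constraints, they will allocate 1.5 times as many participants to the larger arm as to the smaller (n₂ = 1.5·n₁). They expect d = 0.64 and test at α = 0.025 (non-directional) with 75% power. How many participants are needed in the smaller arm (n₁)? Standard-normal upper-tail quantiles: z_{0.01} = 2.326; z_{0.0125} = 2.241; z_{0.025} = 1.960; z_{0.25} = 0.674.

With allocation ratio k = n₂/n₁ = 1.5, Var(x̄₁−x̄₂) = σ²(1/n₁ + 1/(k·n₁)) = σ²·(k+1)/(k·n₁).
So n₁ = (1 + 1/k)·((z_{α/2} + z_β)/d)² = 1.667 × (2.915/0.64)².
n₁ = 1.667 × 20.75 = 34.6.
Round up: n₁ = 35, giving n₂ = ⌈1.5 × 35⌉ = ⌈52.5⌉ = 53.

n₁ = 35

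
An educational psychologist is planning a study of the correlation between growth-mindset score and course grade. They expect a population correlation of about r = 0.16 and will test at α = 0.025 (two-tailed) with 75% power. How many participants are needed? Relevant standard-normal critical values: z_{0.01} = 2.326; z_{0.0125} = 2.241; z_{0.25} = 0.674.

Fisher's z: C = ½·ln((1+r)/(1−r)) = ½·ln(1.3810) = 0.1614.
n = ((z_{α/2} + z_β)/C)² + 3.
(2.241 + 0.674) / 0.1614 = 2.915 / 0.1614 = 18.061.
n = 18.061² + 3 = 326.19 + 3 = 329.2.
Round up.

n = 330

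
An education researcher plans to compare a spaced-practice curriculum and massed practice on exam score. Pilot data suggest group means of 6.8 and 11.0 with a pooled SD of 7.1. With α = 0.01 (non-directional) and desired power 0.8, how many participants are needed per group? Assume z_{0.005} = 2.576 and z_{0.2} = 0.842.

n = 67 per group

Cohen's d = |M₁ − M₂| / SD_pooled = |6.8 − 11.0| / 7.1 = 4.2 / 7.1 = 0.592.
For two independent groups with equal n: n = 2·((z_{α/2} + z_β) / d)².
z_{α/2} + z_β = 2.576 + 0.842 = 3.418.
n = 2 × (3.418 / 0.592)² = 2 × 5.774² = 2 × 33.34 = 66.7.
Round up to the next whole participant.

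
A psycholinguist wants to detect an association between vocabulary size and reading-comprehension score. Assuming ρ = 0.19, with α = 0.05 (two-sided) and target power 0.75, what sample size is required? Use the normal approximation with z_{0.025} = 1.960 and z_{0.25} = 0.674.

n = 191

Fisher's z: C = ½·ln((1+r)/(1−r)) = ½·ln(1.4691) = 0.1923.
n = ((z_{α/2} + z_β)/C)² + 3.
(1.960 + 0.674) / 0.1923 = 2.634 / 0.1923 = 13.697.
n = 13.697² + 3 = 187.62 + 3 = 190.6.
Round up.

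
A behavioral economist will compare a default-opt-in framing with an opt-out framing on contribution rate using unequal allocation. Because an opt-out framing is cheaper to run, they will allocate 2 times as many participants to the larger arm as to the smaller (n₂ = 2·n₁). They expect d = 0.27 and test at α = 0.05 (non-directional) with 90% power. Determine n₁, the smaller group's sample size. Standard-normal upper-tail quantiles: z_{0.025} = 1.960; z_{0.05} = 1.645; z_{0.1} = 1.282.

n₁ = 217

With allocation ratio k = n₂/n₁ = 2, Var(x̄₁−x̄₂) = σ²(1/n₁ + 1/(k·n₁)) = σ²·(k+1)/(k·n₁).
So n₁ = (1 + 1/k)·((z_{α/2} + z_β)/d)² = 1.500 × (3.242/0.27)².
n₁ = 1.500 × 144.18 = 216.3.
Round up: n₁ = 217, giving n₂ = 2 × 217 = 434.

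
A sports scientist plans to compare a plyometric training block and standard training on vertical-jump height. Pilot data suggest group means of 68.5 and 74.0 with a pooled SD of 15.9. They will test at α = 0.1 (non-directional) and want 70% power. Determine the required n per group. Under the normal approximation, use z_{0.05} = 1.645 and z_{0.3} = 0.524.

Cohen's d = |M₁ − M₂| / SD_pooled = |68.5 − 74.0| / 15.9 = 5.5 / 15.9 = 0.346.
For two independent groups with equal n: n = 2·((z_{α/2} + z_β) / d)².
z_{α/2} + z_β = 1.645 + 0.524 = 2.169.
n = 2 × (2.169 / 0.346)² = 2 × 6.269² = 2 × 39.30 = 78.6.
Round up to the next whole participant.

n = 79 per group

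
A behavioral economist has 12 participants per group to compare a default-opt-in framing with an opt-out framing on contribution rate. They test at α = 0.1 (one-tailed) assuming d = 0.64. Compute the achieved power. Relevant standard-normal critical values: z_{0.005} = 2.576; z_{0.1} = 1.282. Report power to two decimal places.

power ≈ 0.61

For two equal groups, power = Φ(d·√(n/2) − z_{α}).
d·√(n/2) = 0.64 × √(12/2) = 0.64 × 2.449 = 1.568.
z_β = 1.568 − 1.282 = 0.286.
Power = Φ(0.286) = 0.612.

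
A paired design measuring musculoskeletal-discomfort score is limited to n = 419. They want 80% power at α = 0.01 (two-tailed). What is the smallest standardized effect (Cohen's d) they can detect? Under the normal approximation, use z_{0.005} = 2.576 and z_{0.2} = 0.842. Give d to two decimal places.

For a single sample (or paired design) of n = 419: d_min = (z_{α/2} + z_β)/√n.
z-sum = 2.576 + 0.842 = 3.418.
d_min = 3.418 / √419 = 3.418 / 20.469 = 0.167.

d_min ≈ 0.17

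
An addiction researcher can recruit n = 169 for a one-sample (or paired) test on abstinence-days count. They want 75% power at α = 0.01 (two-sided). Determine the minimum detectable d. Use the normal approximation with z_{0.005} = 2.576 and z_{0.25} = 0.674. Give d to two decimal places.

For a single sample (or paired design) of n = 169: d_min = (z_{α/2} + z_β)/√n.
z-sum = 2.576 + 0.674 = 3.250.
d_min = 3.250 / √169 = 3.250 / 13.000 = 0.250.

d_min ≈ 0.25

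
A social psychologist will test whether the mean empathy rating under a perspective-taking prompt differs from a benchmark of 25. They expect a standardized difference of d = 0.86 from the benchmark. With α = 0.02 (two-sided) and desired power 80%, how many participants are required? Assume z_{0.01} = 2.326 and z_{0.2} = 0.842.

For a one-sample test: n = ((z_{α/2} + z_β) / d)².
z_{α/2} + z_β = 2.326 + 0.842 = 3.168.
n = (3.168 / 0.86)² = 3.684² = 13.57.
Round up.

n = 14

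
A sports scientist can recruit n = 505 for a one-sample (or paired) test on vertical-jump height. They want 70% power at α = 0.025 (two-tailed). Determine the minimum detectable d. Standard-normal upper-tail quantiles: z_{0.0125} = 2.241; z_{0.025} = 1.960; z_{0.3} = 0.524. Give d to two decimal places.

d_min ≈ 0.12

For a single sample (or paired design) of n = 505: d_min = (z_{α/2} + z_β)/√n.
z-sum = 2.241 + 0.524 = 2.765.
d_min = 2.765 / √505 = 2.765 / 22.472 = 0.123.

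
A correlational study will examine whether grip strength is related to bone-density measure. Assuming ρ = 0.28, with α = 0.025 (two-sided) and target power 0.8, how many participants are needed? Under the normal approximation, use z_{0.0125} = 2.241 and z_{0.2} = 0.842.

Fisher's z: C = ½·ln((1+r)/(1−r)) = ½·ln(1.7778) = 0.2877.
n = ((z_{α/2} + z_β)/C)² + 3.
(2.241 + 0.842) / 0.2877 = 3.083 / 0.2877 = 10.716.
n = 10.716² + 3 = 114.83 + 3 = 117.8.
Round up.

n = 118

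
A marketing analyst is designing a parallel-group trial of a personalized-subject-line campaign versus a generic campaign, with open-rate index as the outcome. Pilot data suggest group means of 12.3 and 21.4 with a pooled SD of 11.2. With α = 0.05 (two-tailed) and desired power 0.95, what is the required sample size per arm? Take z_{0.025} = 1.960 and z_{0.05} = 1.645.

Cohen's d = |M₁ − M₂| / SD_pooled = |12.3 − 21.4| / 11.2 = 9.1 / 11.2 = 0.812.
For two independent groups with equal n: n = 2·((z_{α/2} + z_β) / d)².
z_{α/2} + z_β = 1.960 + 1.645 = 3.605.
n = 2 × (3.605 / 0.812)² = 2 × 4.440² = 2 × 19.71 = 39.4.
Round up to the next whole participant.

n = 40 per group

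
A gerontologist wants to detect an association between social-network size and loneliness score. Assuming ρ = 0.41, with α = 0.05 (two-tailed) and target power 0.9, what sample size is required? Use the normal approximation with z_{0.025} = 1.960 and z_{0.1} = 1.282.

n = 59

Fisher's z: C = ½·ln((1+r)/(1−r)) = ½·ln(2.3898) = 0.4356.
n = ((z_{α/2} + z_β)/C)² + 3.
(1.960 + 1.282) / 0.4356 = 3.242 / 0.4356 = 7.443.
n = 7.443² + 3 = 55.39 + 3 = 58.4.
Round up.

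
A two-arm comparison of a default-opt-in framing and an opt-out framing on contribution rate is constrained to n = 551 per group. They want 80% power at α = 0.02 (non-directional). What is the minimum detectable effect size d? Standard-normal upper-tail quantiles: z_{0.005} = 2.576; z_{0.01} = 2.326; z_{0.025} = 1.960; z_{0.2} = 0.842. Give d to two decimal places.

For two independent groups of n = 551 each: d_min = (z_{α/2} + z_β)·√(2/n).
z-sum = 2.326 + 0.842 = 3.168.
d_min = 3.168 × √(2/551) = 3.168 × 0.0602 = 0.191.

d_min ≈ 0.19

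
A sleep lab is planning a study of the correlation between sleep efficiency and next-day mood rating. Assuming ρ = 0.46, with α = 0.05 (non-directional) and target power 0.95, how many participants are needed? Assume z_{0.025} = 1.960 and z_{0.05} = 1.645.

n = 56

Fisher's z: C = ½·ln((1+r)/(1−r)) = ½·ln(2.7037) = 0.4973.
n = ((z_{α/2} + z_β)/C)² + 3.
(1.960 + 1.645) / 0.4973 = 3.605 / 0.4973 = 7.249.
n = 7.249² + 3 = 52.55 + 3 = 55.6.
Round up.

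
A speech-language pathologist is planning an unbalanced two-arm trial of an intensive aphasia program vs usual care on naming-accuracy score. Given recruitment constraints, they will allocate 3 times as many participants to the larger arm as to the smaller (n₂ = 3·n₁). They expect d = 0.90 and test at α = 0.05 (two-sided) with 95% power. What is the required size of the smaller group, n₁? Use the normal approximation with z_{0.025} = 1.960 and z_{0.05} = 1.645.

With allocation ratio k = n₂/n₁ = 3, Var(x̄₁−x̄₂) = σ²(1/n₁ + 1/(k·n₁)) = σ²·(k+1)/(k·n₁).
So n₁ = (1 + 1/k)·((z_{α/2} + z_β)/d)² = 1.333 × (3.605/0.90)².
n₁ = 1.333 × 16.04 = 21.4.
Round up: n₁ = 22, giving n₂ = 3 × 22 = 66.

n₁ = 22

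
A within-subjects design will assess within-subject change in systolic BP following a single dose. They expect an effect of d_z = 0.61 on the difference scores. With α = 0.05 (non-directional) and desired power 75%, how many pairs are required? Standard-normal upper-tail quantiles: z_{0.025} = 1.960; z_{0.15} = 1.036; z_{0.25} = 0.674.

n = 19 pairs

For a paired (one-sample on differences) test: n = ((z_{α/2} + z_β) / d)².
z_{α/2} + z_β = 1.960 + 0.674 = 2.634.
n = (2.634 / 0.61)² = 4.318² = 18.65.
Round up.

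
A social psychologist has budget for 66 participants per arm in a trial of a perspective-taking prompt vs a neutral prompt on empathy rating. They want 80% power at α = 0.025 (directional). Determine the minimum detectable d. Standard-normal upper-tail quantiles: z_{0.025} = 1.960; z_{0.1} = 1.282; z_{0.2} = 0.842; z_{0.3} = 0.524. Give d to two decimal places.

d_min ≈ 0.49

For two independent groups of n = 66 each: d_min = (z_{α} + z_β)·√(2/n).
z-sum = 1.960 + 0.842 = 2.802.
d_min = 2.802 × √(2/66) = 2.802 × 0.1741 = 0.488.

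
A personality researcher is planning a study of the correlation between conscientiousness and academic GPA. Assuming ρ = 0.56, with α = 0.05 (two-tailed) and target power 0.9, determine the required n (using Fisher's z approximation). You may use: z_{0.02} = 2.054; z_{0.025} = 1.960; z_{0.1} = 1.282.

n = 30

Fisher's z: C = ½·ln((1+r)/(1−r)) = ½·ln(3.5455) = 0.6328.
n = ((z_{α/2} + z_β)/C)² + 3.
(1.960 + 1.282) / 0.6328 = 3.242 / 0.6328 = 5.123.
n = 5.123² + 3 = 26.25 + 3 = 29.2.
Round up.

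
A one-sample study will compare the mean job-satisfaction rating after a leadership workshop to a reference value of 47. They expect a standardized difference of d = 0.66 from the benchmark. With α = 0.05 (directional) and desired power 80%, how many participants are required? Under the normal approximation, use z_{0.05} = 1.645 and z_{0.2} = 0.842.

For a one-sample test: n = ((z_{α} + z_β) / d)².
z_{α} + z_β = 1.645 + 0.842 = 2.487.
n = (2.487 / 0.66)² = 3.768² = 14.20.
Round up.

n = 15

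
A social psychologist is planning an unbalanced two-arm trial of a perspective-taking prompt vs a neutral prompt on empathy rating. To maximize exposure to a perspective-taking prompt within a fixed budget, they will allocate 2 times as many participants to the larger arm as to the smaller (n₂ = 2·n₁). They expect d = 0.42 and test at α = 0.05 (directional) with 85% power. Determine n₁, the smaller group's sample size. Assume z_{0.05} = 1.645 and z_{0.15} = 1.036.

With allocation ratio k = n₂/n₁ = 2, Var(x̄₁−x̄₂) = σ²(1/n₁ + 1/(k·n₁)) = σ²·(k+1)/(k·n₁).
So n₁ = (1 + 1/k)·((z_{α} + z_β)/d)² = 1.500 × (2.681/0.42)².
n₁ = 1.500 × 40.75 = 61.1.
Round up: n₁ = 62, giving n₂ = 2 × 62 = 124.

n₁ = 62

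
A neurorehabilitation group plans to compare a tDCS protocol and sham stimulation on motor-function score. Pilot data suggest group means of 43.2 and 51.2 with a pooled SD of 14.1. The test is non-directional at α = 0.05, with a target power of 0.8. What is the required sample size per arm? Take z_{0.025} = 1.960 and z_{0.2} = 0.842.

n = 49 per group

Cohen's d = |M₁ − M₂| / SD_pooled = |43.2 − 51.2| / 14.1 = 8.0 / 14.1 = 0.567.
For two independent groups with equal n: n = 2·((z_{α/2} + z_β) / d)².
z_{α/2} + z_β = 1.960 + 0.842 = 2.802.
n = 2 × (2.802 / 0.567)² = 2 × 4.942² = 2 × 24.42 = 48.8.
Round up to the next whole participant.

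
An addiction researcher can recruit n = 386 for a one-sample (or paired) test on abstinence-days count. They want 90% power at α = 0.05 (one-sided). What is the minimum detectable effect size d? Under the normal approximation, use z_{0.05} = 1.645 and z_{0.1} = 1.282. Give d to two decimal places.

For a single sample (or paired design) of n = 386: d_min = (z_{α} + z_β)/√n.
z-sum = 1.645 + 1.282 = 2.927.
d_min = 2.927 / √386 = 2.927 / 19.647 = 0.149.

d_min ≈ 0.15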